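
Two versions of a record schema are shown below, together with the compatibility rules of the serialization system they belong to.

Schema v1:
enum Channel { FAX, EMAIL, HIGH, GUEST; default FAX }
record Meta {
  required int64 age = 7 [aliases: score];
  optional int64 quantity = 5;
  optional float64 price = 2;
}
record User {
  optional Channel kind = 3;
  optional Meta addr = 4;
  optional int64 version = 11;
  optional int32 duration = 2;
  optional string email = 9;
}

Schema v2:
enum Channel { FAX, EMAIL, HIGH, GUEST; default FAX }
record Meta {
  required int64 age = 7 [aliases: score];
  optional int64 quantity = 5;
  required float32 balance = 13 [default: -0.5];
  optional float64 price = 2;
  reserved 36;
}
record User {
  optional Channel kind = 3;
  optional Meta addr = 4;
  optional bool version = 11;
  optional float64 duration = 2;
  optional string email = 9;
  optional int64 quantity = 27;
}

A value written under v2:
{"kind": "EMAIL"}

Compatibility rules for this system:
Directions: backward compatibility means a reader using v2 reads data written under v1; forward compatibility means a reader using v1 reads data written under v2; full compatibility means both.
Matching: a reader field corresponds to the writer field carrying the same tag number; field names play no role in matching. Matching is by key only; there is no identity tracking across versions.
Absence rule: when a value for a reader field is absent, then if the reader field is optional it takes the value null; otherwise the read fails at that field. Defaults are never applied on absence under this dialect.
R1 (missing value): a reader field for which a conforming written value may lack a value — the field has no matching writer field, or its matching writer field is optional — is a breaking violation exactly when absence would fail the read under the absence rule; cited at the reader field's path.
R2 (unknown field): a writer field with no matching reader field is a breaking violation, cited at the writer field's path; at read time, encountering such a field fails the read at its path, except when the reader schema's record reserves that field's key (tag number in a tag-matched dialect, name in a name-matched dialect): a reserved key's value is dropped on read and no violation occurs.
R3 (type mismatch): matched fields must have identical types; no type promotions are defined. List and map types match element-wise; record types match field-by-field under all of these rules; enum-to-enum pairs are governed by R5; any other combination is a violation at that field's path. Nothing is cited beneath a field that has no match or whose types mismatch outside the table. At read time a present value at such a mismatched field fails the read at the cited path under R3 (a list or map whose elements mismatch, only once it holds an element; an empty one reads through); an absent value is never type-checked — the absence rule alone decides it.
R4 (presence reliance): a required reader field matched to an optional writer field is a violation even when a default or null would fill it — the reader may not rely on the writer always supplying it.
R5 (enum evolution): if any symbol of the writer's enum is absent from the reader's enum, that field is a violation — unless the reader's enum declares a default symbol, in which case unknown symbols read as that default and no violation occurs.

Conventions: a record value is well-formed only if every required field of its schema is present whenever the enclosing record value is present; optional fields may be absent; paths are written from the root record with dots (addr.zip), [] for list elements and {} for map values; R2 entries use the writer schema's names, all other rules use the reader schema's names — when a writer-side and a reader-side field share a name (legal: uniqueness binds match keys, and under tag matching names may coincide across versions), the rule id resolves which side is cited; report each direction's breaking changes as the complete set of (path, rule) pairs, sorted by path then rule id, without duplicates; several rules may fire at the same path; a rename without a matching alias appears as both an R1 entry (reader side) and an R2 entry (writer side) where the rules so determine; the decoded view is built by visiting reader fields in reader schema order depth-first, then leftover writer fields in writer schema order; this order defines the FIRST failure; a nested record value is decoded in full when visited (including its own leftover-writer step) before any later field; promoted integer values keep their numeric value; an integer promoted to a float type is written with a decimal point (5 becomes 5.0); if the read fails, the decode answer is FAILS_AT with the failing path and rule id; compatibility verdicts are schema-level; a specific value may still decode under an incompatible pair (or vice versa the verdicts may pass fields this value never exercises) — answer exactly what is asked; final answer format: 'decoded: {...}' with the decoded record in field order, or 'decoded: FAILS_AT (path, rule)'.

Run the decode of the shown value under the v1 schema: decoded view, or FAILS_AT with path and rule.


in User below, arrows point writer -> reader
decode walk for User under reader schema v1:
  kind := "EMAIL"
  addr := null (absent, optional -> null)
  version := null (absent, optional -> null)
  duration := null (absent, optional -> null)
  email := null (absent, optional -> null)
  => decoded: {"kind": "EMAIL", "addr": null, "version": null, "duration": null, "email": null}
the other User changes do not affect what is asked:
  field version in record User: type int64 changed to bool -> shifts the User verdicts, not this decode
  field duration in record User: type int32 changed to float64 -> shifts the User verdicts, not this decode
  added field quantity to record User: optional int64, tag 27 (in v2 it sits last) -> shifts the User verdicts, not this decode
  added field balance to record Meta: required float32, tag 13, default -0.5 (in v2 it sits immediately before price) -> shifts the User verdicts, not this decode

decoded: {"kind": "EMAIL", "addr": null, "version": null, "duration": null, "email": null}


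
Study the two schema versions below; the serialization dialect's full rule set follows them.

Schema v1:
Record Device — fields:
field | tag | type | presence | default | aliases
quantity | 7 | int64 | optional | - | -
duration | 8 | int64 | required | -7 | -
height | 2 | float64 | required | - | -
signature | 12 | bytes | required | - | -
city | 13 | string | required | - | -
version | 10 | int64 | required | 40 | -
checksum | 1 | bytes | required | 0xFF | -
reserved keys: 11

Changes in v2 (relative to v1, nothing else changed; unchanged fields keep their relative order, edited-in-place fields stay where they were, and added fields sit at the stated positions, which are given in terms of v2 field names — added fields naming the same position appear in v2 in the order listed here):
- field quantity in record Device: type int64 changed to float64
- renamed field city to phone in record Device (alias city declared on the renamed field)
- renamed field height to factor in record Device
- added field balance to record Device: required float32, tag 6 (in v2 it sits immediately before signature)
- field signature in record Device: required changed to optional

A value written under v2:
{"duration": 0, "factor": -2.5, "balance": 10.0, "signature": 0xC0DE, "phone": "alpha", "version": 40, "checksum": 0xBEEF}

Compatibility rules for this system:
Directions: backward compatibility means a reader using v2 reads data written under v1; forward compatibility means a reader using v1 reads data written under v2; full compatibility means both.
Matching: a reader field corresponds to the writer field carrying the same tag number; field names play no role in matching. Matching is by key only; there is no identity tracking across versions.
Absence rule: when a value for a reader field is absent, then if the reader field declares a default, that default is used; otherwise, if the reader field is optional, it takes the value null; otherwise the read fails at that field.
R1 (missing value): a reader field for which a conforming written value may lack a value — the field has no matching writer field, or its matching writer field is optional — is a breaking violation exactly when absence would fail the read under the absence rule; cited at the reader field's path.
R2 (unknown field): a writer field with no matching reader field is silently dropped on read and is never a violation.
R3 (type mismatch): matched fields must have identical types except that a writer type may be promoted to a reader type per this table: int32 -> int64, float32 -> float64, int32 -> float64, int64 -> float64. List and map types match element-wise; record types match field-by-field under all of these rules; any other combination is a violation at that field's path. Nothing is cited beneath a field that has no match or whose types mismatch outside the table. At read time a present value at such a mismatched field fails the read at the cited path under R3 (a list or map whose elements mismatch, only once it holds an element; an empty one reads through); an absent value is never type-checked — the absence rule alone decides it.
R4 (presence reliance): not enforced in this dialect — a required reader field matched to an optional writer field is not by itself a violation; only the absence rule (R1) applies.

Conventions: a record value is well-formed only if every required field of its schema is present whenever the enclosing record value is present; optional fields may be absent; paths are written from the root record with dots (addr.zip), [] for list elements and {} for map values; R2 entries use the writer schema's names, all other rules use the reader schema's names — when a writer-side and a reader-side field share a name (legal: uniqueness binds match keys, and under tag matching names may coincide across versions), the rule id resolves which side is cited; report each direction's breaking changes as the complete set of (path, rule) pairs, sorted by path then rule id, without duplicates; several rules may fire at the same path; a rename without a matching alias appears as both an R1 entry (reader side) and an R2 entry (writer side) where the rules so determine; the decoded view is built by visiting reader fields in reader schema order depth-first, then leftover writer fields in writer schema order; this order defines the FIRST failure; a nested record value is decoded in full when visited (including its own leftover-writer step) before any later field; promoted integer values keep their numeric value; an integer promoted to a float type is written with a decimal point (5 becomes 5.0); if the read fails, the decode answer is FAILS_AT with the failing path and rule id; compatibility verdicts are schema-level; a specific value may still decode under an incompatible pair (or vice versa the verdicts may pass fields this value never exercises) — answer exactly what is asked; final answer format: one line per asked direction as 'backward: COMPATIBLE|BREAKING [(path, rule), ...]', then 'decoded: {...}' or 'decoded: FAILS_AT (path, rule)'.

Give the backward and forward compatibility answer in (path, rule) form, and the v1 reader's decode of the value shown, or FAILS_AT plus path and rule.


arrows below run writer -> reader for Device
backward pass over Device, reader schema v2, writer schema v1:
  int64 -> float64, writer optional: quantity aligns to quantity
  int64 -> int64, writer required: duration aligns to duration
  float64 -> float64, writer required: factor aligns to height
  balance: no writer-side match
  bytes -> bytes, writer required: signature aligns to signature
  string -> string, writer required: phone aligns to city
  int64 -> int64, writer required: version aligns to version
  bytes -> bytes, writer required: checksum aligns to checksum
  rule R1 violated at balance
  backward on Device therefore BREAKING (1)
forward pass over Device, reader schema v1, writer schema v2:
  float64 -> int64, writer optional: quantity aligns to quantity
  int64 -> int64, writer required: duration aligns to duration
  float64 -> float64, writer required: height aligns to factor
  bytes -> bytes, writer optional: signature aligns to signature
  string -> string, writer required: city aligns to phone
  int64 -> int64, writer required: version aligns to version
  bytes -> bytes, writer required: checksum aligns to checksum
  writer field balance has no reader counterpart
  rule R3 violated at quantity
  rule R1 violated at signature
  forward on Device therefore BREAKING (2)
decode walk for Device under reader schema v1:
  quantity := null (not supplied -> null)
  duration := 0
  height := -2.5 (from writer factor)
  signature := 0xC0DE
  city := "alpha" (from writer phone)
  version := 40
  checksum := 0xBEEF
  writer balance: unmatched, discarded
  => decoded: {"quantity": null, "duration": 0, "height": -2.5, "signature": 0xC0DE, "city": "alpha", "version": 40, "checksum": 0xBEEF}

backward: BREAKING [(balance, R1)]; forward: BREAKING [(quantity, R3), (signature, R1)]; decoded: {"quantity": null, "duration": 0, "height": -2.5, "signature": 0xC0DE, "city": "alpha", "version": 40, "checksum": 0xBEEF}


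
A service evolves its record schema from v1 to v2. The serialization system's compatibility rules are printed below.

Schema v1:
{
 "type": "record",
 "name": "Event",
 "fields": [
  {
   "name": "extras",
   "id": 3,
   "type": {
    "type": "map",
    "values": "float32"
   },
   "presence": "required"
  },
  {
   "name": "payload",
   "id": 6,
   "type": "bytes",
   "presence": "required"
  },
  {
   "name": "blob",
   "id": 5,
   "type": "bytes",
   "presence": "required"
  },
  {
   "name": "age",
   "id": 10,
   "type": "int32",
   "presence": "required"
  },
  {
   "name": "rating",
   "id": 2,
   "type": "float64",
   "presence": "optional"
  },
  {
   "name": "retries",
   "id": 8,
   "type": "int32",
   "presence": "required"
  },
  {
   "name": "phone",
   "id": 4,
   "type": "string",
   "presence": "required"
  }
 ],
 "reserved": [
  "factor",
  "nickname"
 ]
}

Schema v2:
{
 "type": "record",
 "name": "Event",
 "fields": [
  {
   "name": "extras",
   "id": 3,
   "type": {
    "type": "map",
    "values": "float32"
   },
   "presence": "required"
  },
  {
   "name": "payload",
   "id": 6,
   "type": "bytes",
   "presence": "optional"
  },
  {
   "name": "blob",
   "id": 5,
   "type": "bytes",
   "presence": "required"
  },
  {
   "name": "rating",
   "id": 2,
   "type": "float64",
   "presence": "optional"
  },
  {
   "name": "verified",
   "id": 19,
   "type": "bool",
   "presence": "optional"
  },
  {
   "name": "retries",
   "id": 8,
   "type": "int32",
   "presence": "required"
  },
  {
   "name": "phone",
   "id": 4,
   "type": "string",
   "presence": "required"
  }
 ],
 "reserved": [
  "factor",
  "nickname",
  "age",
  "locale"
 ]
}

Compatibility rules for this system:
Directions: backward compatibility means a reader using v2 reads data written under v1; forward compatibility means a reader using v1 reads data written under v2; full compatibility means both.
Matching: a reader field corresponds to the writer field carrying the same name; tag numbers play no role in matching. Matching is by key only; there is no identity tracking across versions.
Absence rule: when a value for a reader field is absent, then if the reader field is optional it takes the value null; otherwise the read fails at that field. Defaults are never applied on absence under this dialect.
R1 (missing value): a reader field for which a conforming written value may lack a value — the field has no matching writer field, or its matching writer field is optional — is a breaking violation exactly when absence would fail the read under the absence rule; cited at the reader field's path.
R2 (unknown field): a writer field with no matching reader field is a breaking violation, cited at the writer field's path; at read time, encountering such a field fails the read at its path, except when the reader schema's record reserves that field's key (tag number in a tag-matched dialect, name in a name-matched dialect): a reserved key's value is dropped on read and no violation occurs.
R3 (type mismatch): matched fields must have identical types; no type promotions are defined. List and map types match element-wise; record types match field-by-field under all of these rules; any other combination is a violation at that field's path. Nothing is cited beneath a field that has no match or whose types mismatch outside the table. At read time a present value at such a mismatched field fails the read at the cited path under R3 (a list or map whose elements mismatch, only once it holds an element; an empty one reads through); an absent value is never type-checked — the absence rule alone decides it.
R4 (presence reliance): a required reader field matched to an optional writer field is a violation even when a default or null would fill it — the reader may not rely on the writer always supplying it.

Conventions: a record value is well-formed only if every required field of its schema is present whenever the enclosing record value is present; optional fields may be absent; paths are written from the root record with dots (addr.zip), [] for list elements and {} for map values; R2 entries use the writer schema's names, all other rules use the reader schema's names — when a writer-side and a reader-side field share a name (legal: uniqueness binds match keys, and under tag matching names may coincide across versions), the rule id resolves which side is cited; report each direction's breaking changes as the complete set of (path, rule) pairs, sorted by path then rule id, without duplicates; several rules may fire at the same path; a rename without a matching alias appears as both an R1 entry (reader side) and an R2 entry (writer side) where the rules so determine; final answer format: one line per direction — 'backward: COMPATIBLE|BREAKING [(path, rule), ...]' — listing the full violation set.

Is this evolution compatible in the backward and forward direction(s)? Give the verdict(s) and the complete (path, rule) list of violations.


backward: COMPATIBLE []; forward: BREAKING [(age, R1), (payload, R1), (payload, R4), (verified, R2)]

the writer's type comes first in each Event pair
backward on Event — v2 reading data written by v1:
  extras: map<string, float32> -> map<string, float32>, writer required; from extras
  payload: bytes -> bytes, writer required; from payload
  blob: bytes -> bytes, writer required; from blob
  rating: float64 -> float64, writer optional; from rating
  verified: no writer match
  retries: int32 -> int32, writer required; from retries
  phone: string -> string, writer required; from phone
  writer field age has no reader counterpart
  => backward: COMPATIBLE
forward on Event — v1 reading data written by v2:
  extras: map<string, float32> -> map<string, float32>, writer required; from extras
  payload: bytes -> bytes, writer optional; from payload
  blob: bytes -> bytes, writer required; from blob
  age: no writer match
  rating: float64 -> float64, writer optional; from rating
  retries: int32 -> int32, writer required; from retries
  phone: string -> string, writer required; from phone
  writer field verified has no reader counterpart
  breaking: (age, R1)
  breaking: (payload, R1)
  breaking: (payload, R4)
  breaking: (verified, R2)
  => forward verdict for Event: BREAKING, 4 violation(s)


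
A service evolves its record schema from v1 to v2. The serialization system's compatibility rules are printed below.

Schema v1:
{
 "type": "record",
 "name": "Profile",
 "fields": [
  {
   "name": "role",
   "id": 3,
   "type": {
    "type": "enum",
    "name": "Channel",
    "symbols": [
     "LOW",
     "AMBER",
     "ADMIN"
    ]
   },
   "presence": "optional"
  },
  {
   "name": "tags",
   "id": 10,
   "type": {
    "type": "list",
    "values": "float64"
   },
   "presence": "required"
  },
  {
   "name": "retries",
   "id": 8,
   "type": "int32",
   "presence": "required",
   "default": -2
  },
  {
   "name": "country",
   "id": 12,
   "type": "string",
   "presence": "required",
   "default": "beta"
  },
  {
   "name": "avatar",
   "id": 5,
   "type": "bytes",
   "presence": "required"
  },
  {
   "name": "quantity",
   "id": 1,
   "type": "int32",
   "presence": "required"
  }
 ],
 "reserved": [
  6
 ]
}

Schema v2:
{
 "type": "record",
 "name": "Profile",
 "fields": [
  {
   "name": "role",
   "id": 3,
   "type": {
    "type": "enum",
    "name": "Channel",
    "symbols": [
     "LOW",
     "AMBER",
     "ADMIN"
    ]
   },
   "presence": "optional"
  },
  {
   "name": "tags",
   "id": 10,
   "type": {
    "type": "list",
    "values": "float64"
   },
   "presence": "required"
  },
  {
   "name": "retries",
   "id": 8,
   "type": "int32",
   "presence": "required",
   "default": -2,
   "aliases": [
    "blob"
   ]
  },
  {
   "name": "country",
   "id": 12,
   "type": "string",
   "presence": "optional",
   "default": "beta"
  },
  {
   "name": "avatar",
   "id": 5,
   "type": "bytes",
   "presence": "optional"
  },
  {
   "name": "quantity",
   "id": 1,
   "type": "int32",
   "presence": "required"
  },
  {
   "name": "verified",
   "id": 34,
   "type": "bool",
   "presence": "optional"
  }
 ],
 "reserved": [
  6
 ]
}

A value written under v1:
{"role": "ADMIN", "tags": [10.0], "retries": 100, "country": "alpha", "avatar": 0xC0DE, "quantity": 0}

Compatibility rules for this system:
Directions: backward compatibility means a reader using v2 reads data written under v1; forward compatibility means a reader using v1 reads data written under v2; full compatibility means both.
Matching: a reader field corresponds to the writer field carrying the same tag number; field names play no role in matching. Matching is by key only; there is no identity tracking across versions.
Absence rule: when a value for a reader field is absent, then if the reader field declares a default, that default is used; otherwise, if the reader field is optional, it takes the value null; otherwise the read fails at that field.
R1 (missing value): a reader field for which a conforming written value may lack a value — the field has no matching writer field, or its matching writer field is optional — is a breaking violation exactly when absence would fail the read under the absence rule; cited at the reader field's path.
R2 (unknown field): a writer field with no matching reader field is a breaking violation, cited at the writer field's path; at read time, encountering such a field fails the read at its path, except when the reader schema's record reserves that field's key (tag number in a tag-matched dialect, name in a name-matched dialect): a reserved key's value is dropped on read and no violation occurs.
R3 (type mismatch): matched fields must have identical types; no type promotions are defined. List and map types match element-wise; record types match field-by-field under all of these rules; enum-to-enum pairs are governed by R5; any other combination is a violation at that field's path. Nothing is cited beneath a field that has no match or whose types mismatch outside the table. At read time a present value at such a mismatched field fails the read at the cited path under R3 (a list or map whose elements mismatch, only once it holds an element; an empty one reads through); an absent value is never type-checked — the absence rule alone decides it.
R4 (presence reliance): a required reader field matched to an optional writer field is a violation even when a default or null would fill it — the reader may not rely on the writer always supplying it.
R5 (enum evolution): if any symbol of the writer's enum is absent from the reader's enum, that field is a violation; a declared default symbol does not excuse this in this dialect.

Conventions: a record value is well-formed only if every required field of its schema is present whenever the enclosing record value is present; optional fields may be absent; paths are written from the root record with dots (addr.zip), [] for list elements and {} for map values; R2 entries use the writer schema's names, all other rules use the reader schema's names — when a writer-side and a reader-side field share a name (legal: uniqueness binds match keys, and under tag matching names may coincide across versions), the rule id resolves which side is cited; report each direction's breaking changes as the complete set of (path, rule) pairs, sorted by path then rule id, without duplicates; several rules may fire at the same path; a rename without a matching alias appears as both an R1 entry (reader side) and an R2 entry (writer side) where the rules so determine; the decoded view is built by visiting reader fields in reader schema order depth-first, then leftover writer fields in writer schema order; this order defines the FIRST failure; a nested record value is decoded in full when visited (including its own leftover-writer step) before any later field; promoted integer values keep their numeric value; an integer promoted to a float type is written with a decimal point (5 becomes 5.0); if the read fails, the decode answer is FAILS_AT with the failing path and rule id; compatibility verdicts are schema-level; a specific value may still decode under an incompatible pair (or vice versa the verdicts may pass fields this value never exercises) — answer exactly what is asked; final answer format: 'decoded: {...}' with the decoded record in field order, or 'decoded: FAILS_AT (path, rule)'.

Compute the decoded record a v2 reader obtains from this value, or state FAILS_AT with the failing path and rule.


the writer's type comes first in each Profile pair
decode walk for Profile under reader schema v2:
  role := "ADMIN"
  tags := [10.0]
  retries := 100
  country := "alpha"
  avatar := 0xC0DE
  quantity := 0
  verified := null (absent, optional -> null)
  => decoded: {"role": "ADMIN", "tags": [10.0], "retries": 100, "country": "alpha", "avatar": 0xC0DE, "quantity": 0, "verified": null}
remaining Profile differences; none change what is asked:
  field country in record Profile: required changed to optional -> affects the rule determinations only; this particular Profile value decodes identically
  field avatar in record Profile: required changed to optional -> affects the rule determinations only; this particular Profile value decodes identically

decoded: {"role": "ADMIN", "tags": [10.0], "retries": 100, "country": "alpha", "avatar": 0xC0DE, "quantity": 0, "verified": null}


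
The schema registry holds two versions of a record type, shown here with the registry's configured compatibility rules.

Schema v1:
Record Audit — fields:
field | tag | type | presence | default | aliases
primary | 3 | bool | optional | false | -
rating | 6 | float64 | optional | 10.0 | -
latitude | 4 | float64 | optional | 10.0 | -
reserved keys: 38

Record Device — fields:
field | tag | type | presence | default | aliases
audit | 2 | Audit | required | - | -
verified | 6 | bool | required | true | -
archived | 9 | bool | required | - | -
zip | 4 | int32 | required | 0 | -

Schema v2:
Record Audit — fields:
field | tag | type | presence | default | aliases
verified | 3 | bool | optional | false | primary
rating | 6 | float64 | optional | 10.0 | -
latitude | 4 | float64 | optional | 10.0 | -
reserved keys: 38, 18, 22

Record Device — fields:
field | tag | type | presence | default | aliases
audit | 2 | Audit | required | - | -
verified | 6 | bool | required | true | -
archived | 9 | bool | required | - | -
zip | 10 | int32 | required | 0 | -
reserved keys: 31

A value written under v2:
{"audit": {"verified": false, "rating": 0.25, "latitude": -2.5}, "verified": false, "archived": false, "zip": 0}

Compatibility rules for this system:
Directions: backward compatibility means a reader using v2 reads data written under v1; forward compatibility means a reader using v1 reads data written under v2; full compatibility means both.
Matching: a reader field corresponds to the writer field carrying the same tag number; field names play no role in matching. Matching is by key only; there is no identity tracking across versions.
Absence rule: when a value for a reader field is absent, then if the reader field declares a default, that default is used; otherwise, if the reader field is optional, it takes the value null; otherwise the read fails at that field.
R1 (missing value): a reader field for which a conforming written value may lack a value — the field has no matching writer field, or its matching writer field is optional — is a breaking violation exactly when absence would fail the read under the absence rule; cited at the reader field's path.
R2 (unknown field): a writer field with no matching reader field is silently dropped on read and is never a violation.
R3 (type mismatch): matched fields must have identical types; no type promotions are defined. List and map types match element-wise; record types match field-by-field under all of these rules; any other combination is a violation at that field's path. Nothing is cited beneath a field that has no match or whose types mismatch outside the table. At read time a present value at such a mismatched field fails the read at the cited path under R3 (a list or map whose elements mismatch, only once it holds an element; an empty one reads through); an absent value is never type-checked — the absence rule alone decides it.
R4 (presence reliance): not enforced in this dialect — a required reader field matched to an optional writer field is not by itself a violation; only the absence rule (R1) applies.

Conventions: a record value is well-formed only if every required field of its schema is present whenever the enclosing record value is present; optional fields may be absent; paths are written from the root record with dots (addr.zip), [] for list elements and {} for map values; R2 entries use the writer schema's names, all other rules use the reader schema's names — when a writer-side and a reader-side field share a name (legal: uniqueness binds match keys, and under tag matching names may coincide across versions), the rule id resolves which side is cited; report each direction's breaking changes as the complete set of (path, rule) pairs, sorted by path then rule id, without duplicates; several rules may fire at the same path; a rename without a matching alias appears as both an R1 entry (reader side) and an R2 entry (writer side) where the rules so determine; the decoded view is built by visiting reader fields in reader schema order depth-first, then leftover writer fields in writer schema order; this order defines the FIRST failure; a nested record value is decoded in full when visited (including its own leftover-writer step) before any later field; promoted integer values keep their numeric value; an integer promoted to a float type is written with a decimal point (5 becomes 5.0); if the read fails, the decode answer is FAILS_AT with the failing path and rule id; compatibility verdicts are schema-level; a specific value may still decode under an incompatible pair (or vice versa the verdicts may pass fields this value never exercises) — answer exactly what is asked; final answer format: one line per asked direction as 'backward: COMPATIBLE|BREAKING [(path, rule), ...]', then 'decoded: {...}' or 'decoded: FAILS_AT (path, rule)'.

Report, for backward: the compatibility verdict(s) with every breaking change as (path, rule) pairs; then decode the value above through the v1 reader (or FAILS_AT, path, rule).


backward: COMPATIBLE []; decoded: {"audit": {"primary": false, "rating": 0.25, "latitude": -2.5}, "verified": false, "archived": false, "zip": 0}

each type pair in Device: writer, then reader
backward on Device — v2 reading data written by v1:
  audit: Audit -> Audit, writer required; from audit
  verified: bool -> bool, writer required; from verified
  archived: bool -> bool, writer required; from archived
  no writer field matches reader zip
  leftover writer field: zip
  audit.verified: bool -> bool, writer optional; from audit.primary
  audit.rating: float64 -> float64, writer optional; from audit.rating
  audit.latitude: float64 -> float64, writer optional; from audit.latitude
  => no violations; backward on Device: COMPATIBLE
decoding the Device value with the v1 reader:
  audit.primary := false (from writer verified)
  audit.rating := 0.25
  audit.latitude := -2.5
  verified := false
  archived := false
  zip := 0 (no value, default fills)
  writer zip: unmatched, discarded
  => decoded: {"audit": {"primary": false, "rating": 0.25, "latitude": -2.5}, "verified": false, "archived": false, "zip": 0}
diffs on Device not affecting the asked answer:
  renamed field primary to verified in record Audit (alias primary declared on the renamed field) -> no rule fires on it in Device's dialect; the asked verdict holds
  field zip in record Device: tag 4 changed to 10 -> no rule fires on it in Device's dialect; the asked verdict holds


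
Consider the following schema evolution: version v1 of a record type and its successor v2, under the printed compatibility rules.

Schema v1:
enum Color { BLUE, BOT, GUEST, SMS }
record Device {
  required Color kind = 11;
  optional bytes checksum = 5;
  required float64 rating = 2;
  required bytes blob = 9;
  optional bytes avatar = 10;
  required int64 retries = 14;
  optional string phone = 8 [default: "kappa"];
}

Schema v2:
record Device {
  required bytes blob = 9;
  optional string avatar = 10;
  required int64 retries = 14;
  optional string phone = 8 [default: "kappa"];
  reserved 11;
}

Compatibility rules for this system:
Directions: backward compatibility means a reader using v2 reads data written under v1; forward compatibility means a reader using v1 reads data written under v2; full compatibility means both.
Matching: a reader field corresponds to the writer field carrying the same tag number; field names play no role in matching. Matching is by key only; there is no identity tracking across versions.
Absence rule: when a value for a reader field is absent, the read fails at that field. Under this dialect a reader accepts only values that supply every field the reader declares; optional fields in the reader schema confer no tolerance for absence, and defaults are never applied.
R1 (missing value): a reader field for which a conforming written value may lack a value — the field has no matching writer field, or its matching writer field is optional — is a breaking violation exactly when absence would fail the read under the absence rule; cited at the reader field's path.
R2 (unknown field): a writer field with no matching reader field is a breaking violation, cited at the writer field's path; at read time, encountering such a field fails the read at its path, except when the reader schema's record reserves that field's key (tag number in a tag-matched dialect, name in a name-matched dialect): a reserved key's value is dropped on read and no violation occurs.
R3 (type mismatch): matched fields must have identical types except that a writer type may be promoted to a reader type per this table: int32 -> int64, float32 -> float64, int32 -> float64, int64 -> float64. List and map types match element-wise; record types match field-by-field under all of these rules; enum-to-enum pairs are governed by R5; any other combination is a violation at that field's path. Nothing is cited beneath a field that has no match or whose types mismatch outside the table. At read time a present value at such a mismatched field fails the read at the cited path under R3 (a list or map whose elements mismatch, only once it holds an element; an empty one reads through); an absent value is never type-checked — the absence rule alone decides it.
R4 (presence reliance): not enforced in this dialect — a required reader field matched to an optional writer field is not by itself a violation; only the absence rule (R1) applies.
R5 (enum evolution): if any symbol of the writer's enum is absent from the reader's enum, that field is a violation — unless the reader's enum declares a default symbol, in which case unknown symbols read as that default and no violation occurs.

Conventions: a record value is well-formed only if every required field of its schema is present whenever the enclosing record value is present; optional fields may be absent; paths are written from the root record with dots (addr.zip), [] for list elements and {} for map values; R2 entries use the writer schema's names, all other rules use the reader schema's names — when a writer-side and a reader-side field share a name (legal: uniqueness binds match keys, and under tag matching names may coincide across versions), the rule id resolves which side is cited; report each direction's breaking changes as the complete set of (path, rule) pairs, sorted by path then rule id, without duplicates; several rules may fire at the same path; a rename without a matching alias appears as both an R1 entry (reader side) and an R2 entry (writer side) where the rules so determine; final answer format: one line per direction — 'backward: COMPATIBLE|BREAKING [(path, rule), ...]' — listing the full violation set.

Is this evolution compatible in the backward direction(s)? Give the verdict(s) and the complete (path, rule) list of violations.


backward: BREAKING [(avatar, R1), (avatar, R3), (checksum, R2), (phone, R1), (rating, R2)]

in Device below, arrows point writer -> reader
backward analysis of Device with v2 as reader and v1 as writer:
  blob <- blob (bytes -> bytes, writer required)
  avatar <- avatar (bytes -> string, writer optional)
  retries <- retries (int64 -> int64, writer required)
  phone <- phone (string -> string, writer optional)
  leftover writer field: kind
  leftover writer field: checksum
  leftover writer field: rating
  R1 fires at avatar
  R3 fires at avatar
  R2 fires at checksum
  R1 fires at phone
  R2 fires at rating
  => backward verdict for Device: BREAKING, 5 violation(s)
ruling out the remaining Device differences:
  removed field kind from record Device (its key 11 joins the reserved list) -> its effect on Device is confined to the forward direction, not asked


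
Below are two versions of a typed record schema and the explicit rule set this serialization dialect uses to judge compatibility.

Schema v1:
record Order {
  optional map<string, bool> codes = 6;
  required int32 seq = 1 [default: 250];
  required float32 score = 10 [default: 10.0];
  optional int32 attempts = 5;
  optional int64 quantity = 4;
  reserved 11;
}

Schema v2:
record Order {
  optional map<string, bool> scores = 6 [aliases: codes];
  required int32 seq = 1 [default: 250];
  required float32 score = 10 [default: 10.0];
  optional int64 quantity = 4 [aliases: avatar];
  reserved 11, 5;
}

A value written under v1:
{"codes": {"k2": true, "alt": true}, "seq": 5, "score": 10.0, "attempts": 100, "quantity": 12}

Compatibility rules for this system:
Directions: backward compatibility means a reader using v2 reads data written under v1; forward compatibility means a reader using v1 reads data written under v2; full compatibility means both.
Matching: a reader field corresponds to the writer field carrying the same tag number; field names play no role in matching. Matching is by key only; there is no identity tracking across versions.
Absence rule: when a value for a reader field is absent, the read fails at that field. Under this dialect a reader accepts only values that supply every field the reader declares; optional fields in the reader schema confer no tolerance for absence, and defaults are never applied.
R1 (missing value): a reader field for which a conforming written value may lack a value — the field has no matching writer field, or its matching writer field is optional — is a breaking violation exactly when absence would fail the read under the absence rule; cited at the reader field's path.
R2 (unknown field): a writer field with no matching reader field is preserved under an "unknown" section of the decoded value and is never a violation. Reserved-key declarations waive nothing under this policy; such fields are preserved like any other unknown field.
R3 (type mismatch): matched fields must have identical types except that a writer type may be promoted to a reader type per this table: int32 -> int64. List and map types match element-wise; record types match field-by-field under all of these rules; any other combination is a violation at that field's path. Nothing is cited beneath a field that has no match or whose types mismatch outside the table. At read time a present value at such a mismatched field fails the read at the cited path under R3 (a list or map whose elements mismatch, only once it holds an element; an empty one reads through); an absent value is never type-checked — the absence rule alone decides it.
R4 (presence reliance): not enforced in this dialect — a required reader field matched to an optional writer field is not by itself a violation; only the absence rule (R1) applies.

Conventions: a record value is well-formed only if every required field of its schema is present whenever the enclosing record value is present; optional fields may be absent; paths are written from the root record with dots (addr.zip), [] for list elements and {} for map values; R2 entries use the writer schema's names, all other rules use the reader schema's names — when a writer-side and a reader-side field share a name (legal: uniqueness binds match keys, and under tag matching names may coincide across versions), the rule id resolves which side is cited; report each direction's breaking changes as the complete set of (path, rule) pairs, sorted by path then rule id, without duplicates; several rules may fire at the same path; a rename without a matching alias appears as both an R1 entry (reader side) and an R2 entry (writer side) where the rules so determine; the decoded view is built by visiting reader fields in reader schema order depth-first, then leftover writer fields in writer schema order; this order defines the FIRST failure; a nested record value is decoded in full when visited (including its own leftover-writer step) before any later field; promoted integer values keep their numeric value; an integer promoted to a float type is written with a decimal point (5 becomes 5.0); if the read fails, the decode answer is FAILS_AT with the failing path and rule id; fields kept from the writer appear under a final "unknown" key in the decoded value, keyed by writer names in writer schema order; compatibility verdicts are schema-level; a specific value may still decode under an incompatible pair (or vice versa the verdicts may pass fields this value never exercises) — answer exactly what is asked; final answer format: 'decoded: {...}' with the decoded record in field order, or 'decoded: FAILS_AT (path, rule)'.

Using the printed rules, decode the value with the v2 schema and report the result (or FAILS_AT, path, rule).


each type pair in Order: writer, then reader
decode walk for Order under reader schema v2:
  scores := {"k2": true, "alt": true} (from writer codes)
  seq := 5
  score := 10.0
  quantity := 12
  writer attempts: kept under "unknown"
  => decoded: {"scores": {"k2": true, "alt": true}, "seq": 5, "score": 10.0, "quantity": 12, "unknown": {"attempts": 100}}

decoded: {"scores": {"k2": true, "alt": true}, "seq": 5, "score": 10.0, "quantity": 12, "unknown": {"attempts": 100}}
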